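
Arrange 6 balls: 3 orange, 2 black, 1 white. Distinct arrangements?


6!/(3!×2!×1!) = 60

60


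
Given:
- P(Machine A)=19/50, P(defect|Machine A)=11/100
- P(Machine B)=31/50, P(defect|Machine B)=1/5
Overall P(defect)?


P(B) = Σ P(B|Aᵢ)×P(Aᵢ)
  11/100×19/50 = 209/5000
  1/5×31/50 = 31/250
Sum = 829/5000

P(defect) = 829/5000 ≈ 16.58%


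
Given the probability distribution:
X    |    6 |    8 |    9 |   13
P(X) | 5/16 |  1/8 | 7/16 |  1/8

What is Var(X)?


E[X] = 135/16
E[X²] = 1213/16
Var(X) = E[X²] - (E[X])² = 1213/16 - 18225/256 = 1183/256

Var(X) = 1183/256 ≈ 4.6211


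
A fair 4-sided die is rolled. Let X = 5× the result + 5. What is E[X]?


E[die] = (1+4)/2 = 5/2
E[X] = 5×5/2 + 5 = 35/2

E[X] = 35/2


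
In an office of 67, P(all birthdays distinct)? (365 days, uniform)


P(all different) = Π(365-i)/365 for i=0..66
= (365/365)×(364/365)×...×(299/365)
= 0.001560

P ≈ 0.0016 ≈ 0.16%


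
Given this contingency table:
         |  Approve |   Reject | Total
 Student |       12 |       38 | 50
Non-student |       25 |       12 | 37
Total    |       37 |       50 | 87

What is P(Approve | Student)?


P(Approve | Student) = 12/(12+38) = 12/50 = 6/25

P(Approve|Student) = 6/25 ≈ 24.00%


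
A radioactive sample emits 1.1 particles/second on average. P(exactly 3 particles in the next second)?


Poisson(λ=1.1): P(X=3) = e^(-λ)×λ^k/k!
= e^(-1.1) × 1.1^3 / 3!
≈ 0.3328710837 × 1.331 / 6 ≈ 0.073842

P(X=3) ≈ 0.073842 ≈ 7.38%


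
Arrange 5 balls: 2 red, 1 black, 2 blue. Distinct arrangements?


5!/(2!×1!×2!) = 30

30


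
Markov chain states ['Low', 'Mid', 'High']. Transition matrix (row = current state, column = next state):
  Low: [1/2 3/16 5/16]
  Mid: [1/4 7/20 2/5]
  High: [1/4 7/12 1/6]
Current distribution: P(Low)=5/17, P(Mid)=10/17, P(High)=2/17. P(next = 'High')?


P(next=High) = Σᵢ P(now=i)×P(i→High)
= 5/17×5/16 + 10/17×2/5 + 2/17×1/6
= 25/272 + 4/17 + 1/51 = 283/816

P = 283/816 ≈ 0.3468


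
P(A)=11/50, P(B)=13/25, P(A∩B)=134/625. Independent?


P(A)×P(B) = 143/1250
P(A∩B) = 134/625
Not equal → NOT independent

No, not independent


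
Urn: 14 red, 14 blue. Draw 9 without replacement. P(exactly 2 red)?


Hypergeometric: C(14,2)×C(14,7)/C(28,9)
= 91×3432/6906900 = 26/575

P(X=2) = 26/575 ≈ 4.52%


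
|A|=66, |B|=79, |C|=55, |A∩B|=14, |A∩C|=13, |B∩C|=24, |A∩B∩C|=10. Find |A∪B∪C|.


|A∪B∪C| = 66+79+55-14-13-24+10 = 159

|A∪B∪C| = 159


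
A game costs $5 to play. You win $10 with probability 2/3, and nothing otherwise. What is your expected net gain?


E[gain] = (10-5)×2/3 + (-5)×1/3
= 10/3 - 5/3 = 5/3

Expected net gain = $5/3 ≈ $1.67


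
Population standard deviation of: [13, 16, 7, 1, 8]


Mean = 45/5 = 9
  (13-9)²=16
  (16-9)²=49
  (7-9)²=4
  (1-9)²=64
  (8-9)²=1
Σ(x-μ)² = 134
σ² = 134/5

σ = √(134/5) ≈ 5.1769


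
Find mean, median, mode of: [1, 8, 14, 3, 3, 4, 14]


Sorted: [1, 3, 3, 4, 8, 14, 14]
Mean = 47/7
Median = 4
Freq: {1: 1, 8: 1, 14: 2, 3: 2, 4: 1}
Mode: [3, 14]

Mean=47/7, Median=4, Mode=[3, 14]


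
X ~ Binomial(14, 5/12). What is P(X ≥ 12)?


P(X ≥ 12) = Σ P(X=i) for i=12..14
P(X=12) = 1088623046875/1283918464548864
P(X=13) = 59814453125/641959232274432
P(X=14) = 6103515625/1283918464548864
Sum = 202392578125/213986410758144

P(X ≥ 12) = 202392578125/213986410758144 ≈ 0.09%


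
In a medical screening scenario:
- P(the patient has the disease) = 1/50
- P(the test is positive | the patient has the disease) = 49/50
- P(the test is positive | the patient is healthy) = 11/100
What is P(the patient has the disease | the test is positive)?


Using Bayes' theorem:
P(A|B) = P(B|A)·P(A) / P(B)

P(the test is positive) = 49/50 × 1/50 + 11/100 × 49/50
= 49/2500 + 539/5000 = 637/5000

P(the patient has the disease|the test is positive) = (49/2500) / (637/5000) = 2/13

P(the patient has the disease|the test is positive) = 2/13 ≈ 15.38%


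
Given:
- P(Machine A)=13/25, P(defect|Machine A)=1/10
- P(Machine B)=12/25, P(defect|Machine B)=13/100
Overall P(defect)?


P(B) = Σ P(B|Aᵢ)×P(Aᵢ)
  1/10×13/25 = 13/250
  13/100×12/25 = 39/625
Sum = 143/1250

P(defect) = 143/1250 ≈ 11.44%


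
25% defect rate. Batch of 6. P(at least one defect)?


P(all good) = (3/4)^6 = 729/4096
P(≥1 defect) = 3367/4096

P = 3367/4096 ≈ 82.20%


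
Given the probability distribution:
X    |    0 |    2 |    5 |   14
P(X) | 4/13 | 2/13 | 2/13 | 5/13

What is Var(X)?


E[X] = 84/13
E[X²] = 1038/13
Var(X) = E[X²] - (E[X])² = 1038/13 - 7056/169 = 6438/169

Var(X) = 6438/169 ≈ 38.0947


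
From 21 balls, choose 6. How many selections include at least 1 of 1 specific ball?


Complement: C(21,6) - C(20,6) = 54264 - 38760 = 15504

15504


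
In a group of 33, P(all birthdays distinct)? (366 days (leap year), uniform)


P(all different) = Π(366-i)/366 for i=0..32
= (366/366)×(365/366)×...×(334/366)
= 0.225976

P ≈ 0.2260 ≈ 22.60%


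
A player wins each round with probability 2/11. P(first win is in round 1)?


Geometric: P(X=1) = (1-p)^(k-1)×p = (9/11)^0×2/11 = 2/11

P(X=1) = 2/11 ≈ 18.18%


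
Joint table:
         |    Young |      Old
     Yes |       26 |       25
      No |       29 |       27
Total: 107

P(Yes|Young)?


P(Yes|Young) = 26/(26+29) = 26/55

P = 26/55 ≈ 47.27%


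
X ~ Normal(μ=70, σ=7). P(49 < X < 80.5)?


z₁=(49-70)/7=-3.0, z₂=(80.5-70)/7=1.5
P = Φ(1.5) - Φ(-3.0) = 0.933193 - 0.001350 = 0.931843 ≈ 0.9318

P(49 < X < 80.5) ≈ 0.9318


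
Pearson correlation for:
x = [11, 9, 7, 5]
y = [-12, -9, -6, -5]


n=4, Σx=32, Σy=-32, Σxy=-280, Σx²=276, Σy²=286
r = (4×(-280) - 32×(-32))/√((4×276 - 32²)(4×286 - (-32)²))
= -96/√(80×120) = -96/√9600 ≈ -96/97.9796 ≈ -0.9798

r ≈ -0.9798


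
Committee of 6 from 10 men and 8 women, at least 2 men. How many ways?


Count by #men:
  2M,4W: C(10,2)×C(8,4)=3150
  3M,3W: C(10,3)×C(8,3)=6720
  4M,2W: C(10,4)×C(8,2)=5880
  5M,1W: C(10,5)×C(8,1)=2016
  6M,0W: C(10,6)×C(8,0)=210
Total = 17976

17976


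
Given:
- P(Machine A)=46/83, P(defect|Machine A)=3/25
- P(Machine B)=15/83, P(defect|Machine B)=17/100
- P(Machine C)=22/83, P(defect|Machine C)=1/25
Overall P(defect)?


P(B) = Σ P(B|Aᵢ)×P(Aᵢ)
  3/25×46/83 = 138/2075
  17/100×15/83 = 51/1660
  1/25×22/83 = 22/2075
Sum = 179/1660

P(defect) = 179/1660 ≈ 10.78%


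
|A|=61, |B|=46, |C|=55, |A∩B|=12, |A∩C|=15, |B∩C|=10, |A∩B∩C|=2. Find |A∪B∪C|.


|A∪B∪C| = 61+46+55-12-15-10+2 = 127

|A∪B∪C| = 127


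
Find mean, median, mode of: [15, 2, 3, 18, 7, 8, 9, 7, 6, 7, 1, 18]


Sorted: [1, 2, 3, 6, 7, 7, 7, 8, 9, 15, 18, 18]
Mean = 101/12
Median = 7
Freq: {15: 1, 2: 1, 3: 1, 18: 2, 7: 3, 8: 1, 9: 1, 6: 1, 1: 1}
Mode: [7]

Mean=101/12, Median=7, Mode=7


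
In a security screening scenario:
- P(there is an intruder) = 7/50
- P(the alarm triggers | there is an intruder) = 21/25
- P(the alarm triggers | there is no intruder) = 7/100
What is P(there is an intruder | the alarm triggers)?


Using Bayes' theorem:
P(A|B) = P(B|A)·P(A) / P(B)

P(the alarm triggers) = 21/25 × 7/50 + 7/100 × 43/50
= 147/1250 + 301/5000 = 889/5000

P(there is an intruder|the alarm triggers) = (147/1250) / (889/5000) = 84/127

P(there is an intruder|the alarm triggers) = 84/127 ≈ 66.14%


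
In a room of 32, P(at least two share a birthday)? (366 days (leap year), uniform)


P(all different) = Π(366-i)/366 for i=0..31
= 0.247626
P(match) = 1 - 0.247626 = 0.752374

P ≈ 0.7524 ≈ 75.24%


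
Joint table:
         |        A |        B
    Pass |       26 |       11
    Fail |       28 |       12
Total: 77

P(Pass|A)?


P(Pass|A) = 26/(26+28) = 26/54 = 13/27

P = 13/27 ≈ 48.15%


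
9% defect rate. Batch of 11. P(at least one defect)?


P(all good) = (91/100)^11 = 3543686674874777831491/10000000000000000000000
P(≥1 defect) = 6456313325125222168509/10000000000000000000000

P = 6456313325125222168509/10000000000000000000000 ≈ 64.56%


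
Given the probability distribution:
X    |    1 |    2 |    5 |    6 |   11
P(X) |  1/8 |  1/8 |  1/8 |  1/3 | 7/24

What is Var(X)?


E[X] = 149/24
E[X²] = 1225/24
Var(X) = E[X²] - (E[X])² = 1225/24 - 22201/576 = 7199/576

Var(X) = 7199/576 ≈ 12.4983


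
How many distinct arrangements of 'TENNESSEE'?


Letters: 9, freq: {'T': 1, 'E': 4, 'N': 2, 'S': 2}
9!/(1!×4!×2!×2!) = 362880/96 = 3780

3780


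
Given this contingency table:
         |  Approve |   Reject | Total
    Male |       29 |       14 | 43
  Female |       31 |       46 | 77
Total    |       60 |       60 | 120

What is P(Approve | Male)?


P(Approve | Male) = 29/(29+14) = 29/43

P(Approve|Male) = 29/43 ≈ 67.44%


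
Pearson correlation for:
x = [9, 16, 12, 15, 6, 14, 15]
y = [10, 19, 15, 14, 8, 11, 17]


n=7, Σx=87, Σy=94, Σxy=1241, Σx²=1163, Σy²=1356
r = (7×1241 - 87×94)/√((7×1163 - 87²)(7×1356 - 94²))
= 509/√(572×656) = 509/√375232 ≈ 509/612.5618 ≈ 0.8309

r ≈ 0.8309


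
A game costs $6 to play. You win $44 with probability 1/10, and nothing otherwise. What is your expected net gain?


E[gain] = (44-6)×1/10 + (-6)×9/10
= 19/5 - 27/5 = -8/5

Expected net gain = $-8/5 ≈ $-1.60


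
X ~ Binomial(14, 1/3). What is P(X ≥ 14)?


P(X ≥ 14) = Σ P(X=i) for i=14..14
P(X=14) = 1/4782969
Sum = 1/4782969

P(X ≥ 14) = 1/4782969 ≈ 0.00%


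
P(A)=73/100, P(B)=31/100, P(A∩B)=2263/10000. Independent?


P(A)×P(B) = 2263/10000
P(A∩B) = 2263/10000
Equal ✓ → Independent

Yes, independent


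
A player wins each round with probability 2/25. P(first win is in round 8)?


Geometric: P(X=8) = (1-p)^(k-1)×p = (23/25)^7×2/25 = 6809650894/152587890625

P(X=8) = 6809650894/152587890625 ≈ 4.46%


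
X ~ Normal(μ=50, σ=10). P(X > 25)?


z = (25-50)/10 = -2.5
P(X > 25) = 1 - P(Z ≤ -2.5) = 1 - 0.0062 = 0.9938

P(X > 25) ≈ 0.9938


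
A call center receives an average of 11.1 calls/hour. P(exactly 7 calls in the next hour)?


Poisson(λ=11.1): P(X=7) = e^(-λ)×λ^k/k!
= e^(-11.1) × 11.1^7 / 7!
≈ 1.511232382e-05 × 20761601.529 / 5040 ≈ 0.062253

P(X=7) ≈ 0.062253 ≈ 6.23%


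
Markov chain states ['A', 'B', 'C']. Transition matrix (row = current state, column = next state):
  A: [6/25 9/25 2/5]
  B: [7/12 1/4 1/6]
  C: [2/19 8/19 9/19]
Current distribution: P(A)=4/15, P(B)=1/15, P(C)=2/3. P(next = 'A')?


P(next=A) = Σᵢ P(now=i)×P(i→A)
= 4/15×6/25 + 1/15×7/12 + 2/3×2/19
= 8/125 + 7/180 + 4/57 = 14797/85500

P = 14797/85500 ≈ 0.1731


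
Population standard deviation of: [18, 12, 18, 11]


Mean = 59/4
  (18-59/4)²=169/16
  (12-59/4)²=121/16
  (18-59/4)²=169/16
  (11-59/4)²=225/16
Σ(x-μ)² = 171/4
σ² = (171/4)/4 = 171/16

σ = √(171/16) ≈ 3.2692


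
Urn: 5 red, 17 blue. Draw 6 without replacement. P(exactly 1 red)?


Hypergeometric: C(5,1)×C(17,5)/C(22,6)
= 5×6188/74613 = 260/627

P(X=1) = 260/627 ≈ 41.47%


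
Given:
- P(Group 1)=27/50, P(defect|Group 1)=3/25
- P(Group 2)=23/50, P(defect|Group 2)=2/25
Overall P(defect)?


P(B) = Σ P(B|Aᵢ)×P(Aᵢ)
  3/25×27/50 = 81/1250
  2/25×23/50 = 23/625
Sum = 127/1250

P(defect) = 127/1250 ≈ 10.16%


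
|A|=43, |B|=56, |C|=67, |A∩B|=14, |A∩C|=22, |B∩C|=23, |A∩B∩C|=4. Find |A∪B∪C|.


|A∪B∪C| = 43+56+67-14-22-23+4 = 111

|A∪B∪C| = 111


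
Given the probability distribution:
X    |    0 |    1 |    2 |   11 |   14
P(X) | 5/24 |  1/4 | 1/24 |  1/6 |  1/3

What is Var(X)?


E[X] = 41/6
E[X²] = 1031/12
Var(X) = E[X²] - (E[X])² = 1031/12 - 1681/36 = 353/9

Var(X) = 353/9 ≈ 39.2222


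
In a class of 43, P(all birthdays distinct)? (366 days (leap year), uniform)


P(all different) = Π(366-i)/366 for i=0..42
= (366/366)×(365/366)×...×(324/366)
= 0.076637

P ≈ 0.0766 ≈ 7.66%


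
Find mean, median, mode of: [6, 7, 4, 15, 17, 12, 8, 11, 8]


Sorted: [4, 6, 7, 8, 8, 11, 12, 15, 17]
Mean = 88/9
Median = 8
Freq: {6: 1, 7: 1, 4: 1, 15: 1, 17: 1, 12: 1, 8: 2, 11: 1}
Mode: [8]

Mean=88/9, Median=8, Mode=8


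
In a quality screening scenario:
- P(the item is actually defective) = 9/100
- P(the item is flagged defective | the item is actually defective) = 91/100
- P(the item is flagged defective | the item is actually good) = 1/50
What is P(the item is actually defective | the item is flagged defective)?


Using Bayes' theorem:
P(A|B) = P(B|A)·P(A) / P(B)

P(the item is flagged defective) = 91/100 × 9/100 + 1/50 × 91/100
= 819/10000 + 91/5000 = 1001/10000

P(the item is actually defective|the item is flagged defective) = (819/10000) / (1001/10000) = 9/11

P(the item is actually defective|the item is flagged defective) = 9/11 ≈ 81.82%


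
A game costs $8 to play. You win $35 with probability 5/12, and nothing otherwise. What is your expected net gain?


E[gain] = (35-8)×5/12 + (-8)×7/12
= 45/4 - 14/3 = 79/12

Expected net gain = $79/12 ≈ $6.58


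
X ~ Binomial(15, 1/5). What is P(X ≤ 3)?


P(X ≤ 3) = Σ P(X=i) for i=0..3
P(X=0) = 1073741824/30517578125
P(X=1) = 805306368/6103515625
P(X=2) = 1409286144/6103515625
P(X=3) = 1526726656/6103515625
Sum = 19780337664/30517578125

P(X ≤ 3) = 19780337664/30517578125 ≈ 64.82%


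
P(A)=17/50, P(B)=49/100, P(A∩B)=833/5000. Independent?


P(A)×P(B) = 833/5000
P(A∩B) = 833/5000
Equal ✓ → Independent

Yes, independent


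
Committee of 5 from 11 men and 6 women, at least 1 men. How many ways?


Count by #men:
  1M,4W: C(11,1)×C(6,4)=165
  2M,3W: C(11,2)×C(6,3)=1100
  3M,2W: C(11,3)×C(6,2)=2475
  4M,1W: C(11,4)×C(6,1)=1980
  5M,0W: C(11,5)×C(6,0)=462
Total = 6182

6182


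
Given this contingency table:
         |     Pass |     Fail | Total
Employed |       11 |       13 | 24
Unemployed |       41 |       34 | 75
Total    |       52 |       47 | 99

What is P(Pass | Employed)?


P(Pass | Employed) = 11/(11+13) = 11/24

P(Pass|Employed) = 11/24 ≈ 45.83%


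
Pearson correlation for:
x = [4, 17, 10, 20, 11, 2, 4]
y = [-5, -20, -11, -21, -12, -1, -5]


n=7, Σx=68, Σy=-75, Σxy=-1044, Σx²=946, Σy²=1157
r = (7×(-1044) - 68×(-75))/√((7×946 - 68²)(7×1157 - (-75)²))
= -2208/√(1998×2474) = -2208/√4943052 ≈ -2208/2223.2976 ≈ -0.9931

r ≈ -0.9931


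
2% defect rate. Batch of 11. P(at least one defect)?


P(all good) = (49/50)^11 = 3909821048582988049/4882812500000000000
P(≥1 defect) = 972991451417011951/4882812500000000000

P = 972991451417011951/4882812500000000000 ≈ 19.93%


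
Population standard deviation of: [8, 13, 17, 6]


Mean = 44/4 = 11
  (8-11)²=9
  (13-11)²=4
  (17-11)²=36
  (6-11)²=25
Σ(x-μ)² = 74
σ² = 74/4 = 37/2

σ = √(37/2) ≈ 4.3012


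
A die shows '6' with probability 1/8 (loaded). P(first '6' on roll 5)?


Geometric: P(X=5) = (1-p)^(k-1)×p = (7/8)^4×1/8 = 2401/32768

P(X=5) = 2401/32768 ≈ 7.33%


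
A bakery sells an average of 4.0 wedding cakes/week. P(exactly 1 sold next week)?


Poisson(λ=4.0): P(X=1) = e^(-λ)×λ^k/k!
= e^(-4.0) × 4.0^1 / 1!
≈ 0.01831563889 × 4 / 1 ≈ 0.073263

P(X=1) ≈ 0.073263 ≈ 7.33%


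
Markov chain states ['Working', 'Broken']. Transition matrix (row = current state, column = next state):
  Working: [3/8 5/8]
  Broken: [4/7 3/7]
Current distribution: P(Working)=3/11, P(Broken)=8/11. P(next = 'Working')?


P(next=Working) = Σᵢ P(now=i)×P(i→Working)
= 3/11×3/8 + 8/11×4/7
= 9/88 + 32/77 = 29/56

P = 29/56 ≈ 0.5179


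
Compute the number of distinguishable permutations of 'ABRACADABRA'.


Letters: 11, freq: {'A': 5, 'B': 2, 'R': 2, 'C': 1, 'D': 1}
11!/(5!×2!×2!×1!×1!) = 39916800/480 = 83160

83160


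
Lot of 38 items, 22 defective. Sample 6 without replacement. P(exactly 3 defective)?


Hypergeometric: C(22,3)×C(16,3)/C(38,6)
= 1540×560/2760681 = 11200/35853

P(X=3) = 11200/35853 ≈ 31.24%


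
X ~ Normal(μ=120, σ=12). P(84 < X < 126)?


z₁=(84-120)/12=-3.0, z₂=(126-120)/12=0.5
P = Φ(0.5) - Φ(-3.0) = 0.691462 - 0.001350 = 0.690112 ≈ 0.6901

P(84 < X < 126) ≈ 0.6901


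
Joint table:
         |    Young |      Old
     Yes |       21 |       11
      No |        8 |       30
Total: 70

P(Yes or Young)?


P(Yes∨Young) = P(Yes) + P(Young) - P(Yes∧Young)
= (32 + 29 - 21)/70 = 40/70 = 4/7

P = 4/7 ≈ 57.14%


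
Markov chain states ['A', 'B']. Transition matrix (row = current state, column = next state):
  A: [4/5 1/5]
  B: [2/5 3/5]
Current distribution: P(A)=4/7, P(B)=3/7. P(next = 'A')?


P(next=A) = Σᵢ P(now=i)×P(i→A)
= 4/7×4/5 + 3/7×2/5
= 16/35 + 6/35 = 22/35

P = 22/35 ≈ 0.6286


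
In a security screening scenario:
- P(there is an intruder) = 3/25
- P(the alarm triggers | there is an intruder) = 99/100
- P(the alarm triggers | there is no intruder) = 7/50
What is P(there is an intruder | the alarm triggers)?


Using Bayes' theorem:
P(A|B) = P(B|A)·P(A) / P(B)

P(the alarm triggers) = 99/100 × 3/25 + 7/50 × 22/25
= 297/2500 + 77/625 = 121/500

P(there is an intruder|the alarm triggers) = (297/2500) / (121/500) = 27/55

P(there is an intruder|the alarm triggers) = 27/55 ≈ 49.09%


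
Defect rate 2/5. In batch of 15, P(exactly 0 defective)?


Binomial: P(X=0) = C(15,0)×p^0×(1-p)^15
= 1 × 1 × 14348907/30517578125 = 14348907/30517578125

P(X=0) = 14348907/30517578125 ≈ 0.05%


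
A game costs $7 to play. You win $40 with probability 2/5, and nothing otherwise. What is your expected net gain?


E[gain] = (40-7)×2/5 + (-7)×3/5
= 66/5 - 21/5 = 9

Expected net gain = $9 ≈ $9.00


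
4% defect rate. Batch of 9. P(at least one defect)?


P(all good) = (24/25)^9 = 2641807540224/3814697265625
P(≥1 defect) = 1172889725401/3814697265625

P = 1172889725401/3814697265625 ≈ 30.75%


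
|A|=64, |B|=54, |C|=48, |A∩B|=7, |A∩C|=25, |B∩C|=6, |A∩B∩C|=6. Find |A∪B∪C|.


|A∪B∪C| = 64+54+48-7-25-6+6 = 134

|A∪B∪C| = 134


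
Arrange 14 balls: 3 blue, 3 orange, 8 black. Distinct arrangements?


14!/(3!×3!×8!) = 60060

60060


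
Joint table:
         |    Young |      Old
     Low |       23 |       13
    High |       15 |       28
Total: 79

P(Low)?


P(Low) = (23+13)/79 = 36/79

P(Low) = 36/79 ≈ 45.57%


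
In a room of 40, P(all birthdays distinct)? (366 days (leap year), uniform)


P(all different) = Π(366-i)/366 for i=0..39
= (366/366)×(365/366)×...×(327/366)
= 0.109455

P ≈ 0.1095 ≈ 10.95%


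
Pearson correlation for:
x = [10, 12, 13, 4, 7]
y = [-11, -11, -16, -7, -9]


n=5, Σx=46, Σy=-54, Σxy=-541, Σx²=478, Σy²=628
r = (5×(-541) - 46×(-54))/√((5×478 - 46²)(5×628 - (-54)²))
= -221/√(274×224) = -221/√61376 ≈ -221/247.7418 ≈ -0.8921

r ≈ -0.8921


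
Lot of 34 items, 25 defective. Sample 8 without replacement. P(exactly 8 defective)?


Hypergeometric: C(25,8)×C(9,0)/C(34,8)
= 1081575×1/18156204 = 10925/183396

P(X=8) = 10925/183396 ≈ 5.96%


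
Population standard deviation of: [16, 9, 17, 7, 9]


Mean = 58/5
  (16-58/5)²=484/25
  (9-58/5)²=169/25
  (17-58/5)²=729/25
  (7-58/5)²=529/25
  (9-58/5)²=169/25
Σ(x-μ)² = 416/5
σ² = (416/5)/5 = 416/25

σ = √(416/25) ≈ 4.0792


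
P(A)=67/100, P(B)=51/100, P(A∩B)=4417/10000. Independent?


P(A)×P(B) = 3417/10000
P(A∩B) = 4417/10000
Not equal → NOT independent

No, not independent


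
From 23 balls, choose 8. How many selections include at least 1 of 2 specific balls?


Complement: C(23,8) - C(21,8) = 490314 - 203490 = 286824

286824


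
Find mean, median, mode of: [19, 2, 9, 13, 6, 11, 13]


Sorted: [2, 6, 9, 11, 13, 13, 19]
Mean = 73/7
Median = 11
Freq: {19: 1, 2: 1, 9: 1, 13: 2, 6: 1, 11: 1}
Mode: [13]

Mean=73/7, Median=11, Mode=13


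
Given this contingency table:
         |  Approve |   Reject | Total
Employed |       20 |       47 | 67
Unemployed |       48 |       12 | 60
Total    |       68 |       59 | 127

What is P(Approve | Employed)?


P(Approve | Employed) = 20/(20+47) = 20/67

P(Approve|Employed) = 20/67 ≈ 29.85%


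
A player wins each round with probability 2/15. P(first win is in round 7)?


Geometric: P(X=7) = (1-p)^(k-1)×p = (13/15)^6×2/15 = 9653618/170859375

P(X=7) = 9653618/170859375 ≈ 5.65%


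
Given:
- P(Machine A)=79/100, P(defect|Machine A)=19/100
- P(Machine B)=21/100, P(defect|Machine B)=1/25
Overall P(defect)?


P(B) = Σ P(B|Aᵢ)×P(Aᵢ)
  19/100×79/100 = 1501/10000
  1/25×21/100 = 21/2500
Sum = 317/2000

P(defect) = 317/2000 ≈ 15.85%


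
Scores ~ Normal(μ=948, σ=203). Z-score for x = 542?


z = (x - μ)/σ = (542 - 948)/203 = -2.0

z = -2.0


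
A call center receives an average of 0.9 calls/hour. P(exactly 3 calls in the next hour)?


Poisson(λ=0.9): P(X=3) = e^(-λ)×λ^k/k!
= e^(-0.9) × 0.9^3 / 3!
≈ 0.4065696597 × 0.729 / 6 ≈ 0.049398

P(X=3) ≈ 0.049398 ≈ 4.94%


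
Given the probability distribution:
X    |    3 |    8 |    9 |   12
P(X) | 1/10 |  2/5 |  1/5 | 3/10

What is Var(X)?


E[X] = 89/10
E[X²] = 859/10
Var(X) = E[X²] - (E[X])² = 859/10 - 7921/100 = 669/100

Var(X) = 669/100 ≈ 6.6900


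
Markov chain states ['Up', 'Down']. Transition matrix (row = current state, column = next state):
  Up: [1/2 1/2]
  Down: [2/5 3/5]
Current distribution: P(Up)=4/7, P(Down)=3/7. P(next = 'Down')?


P(next=Down) = Σᵢ P(now=i)×P(i→Down)
= 4/7×1/2 + 3/7×3/5
= 2/7 + 9/35 = 19/35

P = 19/35 ≈ 0.5429


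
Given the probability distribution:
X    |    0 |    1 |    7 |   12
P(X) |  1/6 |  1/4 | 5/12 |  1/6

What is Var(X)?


E[X] = 31/6
E[X²] = 134/3
Var(X) = E[X²] - (E[X])² = 134/3 - 961/36 = 647/36

Var(X) = 647/36 ≈ 17.9722


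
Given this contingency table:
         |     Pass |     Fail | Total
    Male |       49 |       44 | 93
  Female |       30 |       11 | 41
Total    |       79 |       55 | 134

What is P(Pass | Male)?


P(Pass | Male) = 49/(49+44) = 49/93

P(Pass|Male) = 49/93 ≈ 52.69%


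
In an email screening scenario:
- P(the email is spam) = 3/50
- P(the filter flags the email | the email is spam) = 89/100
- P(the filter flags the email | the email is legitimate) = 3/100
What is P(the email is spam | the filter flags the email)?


Using Bayes' theorem:
P(A|B) = P(B|A)·P(A) / P(B)

P(the filter flags the email) = 89/100 × 3/50 + 3/100 × 47/50
= 267/5000 + 141/5000 = 51/625

P(the email is spam|the filter flags the email) = (267/5000) / (51/625) = 89/136

P(the email is spam|the filter flags the email) = 89/136 ≈ 65.44%


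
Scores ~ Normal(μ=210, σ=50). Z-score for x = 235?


z = (x - μ)/σ = (235 - 210)/50 = 0.5

z = 0.5


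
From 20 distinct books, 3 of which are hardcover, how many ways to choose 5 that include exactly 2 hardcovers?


Choose 2 of the 3 hardcovers and 3 of the other 17 books:
C(3,2)×C(17,3) = 3×680 = 2040

2040


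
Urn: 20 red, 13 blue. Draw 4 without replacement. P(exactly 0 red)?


Hypergeometric: C(20,0)×C(13,4)/C(33,4)
= 1×715/40920 = 13/744

P(X=0) = 13/744 ≈ 1.75%


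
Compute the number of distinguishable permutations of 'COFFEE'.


Letters: 6, freq: {'C': 1, 'O': 1, 'F': 2, 'E': 2}
6!/(1!×1!×2!×2!) = 720/4 = 180

180


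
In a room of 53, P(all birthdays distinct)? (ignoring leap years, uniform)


P(all different) = Π(365-i)/365 for i=0..52
= (365/365)×(364/365)×...×(313/365)
= 0.018862

P ≈ 0.0189 ≈ 1.89%


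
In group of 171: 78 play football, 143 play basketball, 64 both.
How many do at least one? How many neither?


|A∪B| = 78+143-64 = 157
Neither = 171-157 = 14

At least one: 157; Neither: 14


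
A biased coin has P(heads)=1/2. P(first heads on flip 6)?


Geometric: P(X=6) = (1-p)^(k-1)×p = (1/2)^5×1/2 = 1/64

P(X=6) = 1/64 ≈ 1.56%


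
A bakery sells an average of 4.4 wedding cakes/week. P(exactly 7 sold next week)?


Poisson(λ=4.4): P(X=7) = e^(-λ)×λ^k/k!
= e^(-4.4) × 4.4^7 / 7!
≈ 0.0122773399 × 31927.7809664 / 5040 ≈ 0.077775

P(X=7) ≈ 0.077775 ≈ 7.78%


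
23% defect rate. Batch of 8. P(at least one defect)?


P(all good) = (77/100)^8 = 1235736291547681/10000000000000000
P(≥1 defect) = 8764263708452319/10000000000000000

P = 8764263708452319/10000000000000000 ≈ 87.64%


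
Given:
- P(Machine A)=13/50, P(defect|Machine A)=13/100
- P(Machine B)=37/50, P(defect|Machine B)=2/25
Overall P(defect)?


P(B) = Σ P(B|Aᵢ)×P(Aᵢ)
  13/100×13/50 = 169/5000
  2/25×37/50 = 37/625
Sum = 93/1000

P(defect) = 93/1000 ≈ 9.30%


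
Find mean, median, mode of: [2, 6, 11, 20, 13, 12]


Sorted: [2, 6, 11, 12, 13, 20]
Mean = 64/6 = 32/3
Median = 23/2
Freq: {2: 1, 6: 1, 11: 1, 20: 1, 13: 1, 12: 1}
Mode: No mode

Mean=32/3, Median=23/2, Mode=No mode


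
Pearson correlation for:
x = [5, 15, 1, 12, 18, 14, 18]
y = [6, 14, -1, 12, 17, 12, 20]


n=7, Σx=83, Σy=80, Σxy=1217, Σx²=1239, Σy²=1210
r = (7×1217 - 83×80)/√((7×1239 - 83²)(7×1210 - 80²))
= 1879/√(1784×2070) = 1879/√3692880 ≈ 1879/1921.6868 ≈ 0.9778

r ≈ 0.9778


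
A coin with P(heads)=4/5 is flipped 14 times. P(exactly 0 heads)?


Binomial: P(X=0) = C(14,0)×p^0×(1-p)^14
= 1 × 1 × 1/6103515625 = 1/6103515625

P(X=0) = 1/6103515625 ≈ 0.00%


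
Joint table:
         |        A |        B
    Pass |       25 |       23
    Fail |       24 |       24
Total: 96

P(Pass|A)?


P(Pass|A) = 25/(25+24) = 25/49

P = 25/49 ≈ 51.02%


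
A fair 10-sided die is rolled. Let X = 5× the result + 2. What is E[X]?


E[die] = (1+10)/2 = 11/2
E[X] = 5×11/2 + 2 = 59/2

E[X] = 59/2


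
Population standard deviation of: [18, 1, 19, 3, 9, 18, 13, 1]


Mean = 82/8 = 41/4
  (18-41/4)²=961/16
  (1-41/4)²=1369/16
  (19-41/4)²=1225/16
  (3-41/4)²=841/16
  (9-41/4)²=25/16
  (18-41/4)²=961/16
  (13-41/4)²=121/16
  (1-41/4)²=1369/16
Σ(x-μ)² = 859/2
σ² = (859/2)/8 = 859/16

σ = √(859/16) ≈ 7.3272


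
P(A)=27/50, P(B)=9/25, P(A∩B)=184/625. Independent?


P(A)×P(B) = 243/1250
P(A∩B) = 184/625
Not equal → NOT independent

No, not independent


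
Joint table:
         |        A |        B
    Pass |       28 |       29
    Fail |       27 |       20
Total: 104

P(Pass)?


P(Pass) = (28+29)/104 = 57/104

P(Pass) = 57/104 ≈ 54.81%


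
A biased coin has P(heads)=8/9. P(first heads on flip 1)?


Geometric: P(X=1) = (1-p)^(k-1)×p = (1/9)^0×8/9 = 8/9

P(X=1) = 8/9 ≈ 88.89%


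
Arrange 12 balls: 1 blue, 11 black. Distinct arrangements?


12!/(1!×11!) = 12

12


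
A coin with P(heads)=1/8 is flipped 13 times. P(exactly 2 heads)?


Binomial: P(X=2) = C(13,2)×p^2×(1-p)^11
= 78 × 1/64 × 1977326743/8589934592 = 77115742977/274877906944

P(X=2) = 77115742977/274877906944 ≈ 28.05%


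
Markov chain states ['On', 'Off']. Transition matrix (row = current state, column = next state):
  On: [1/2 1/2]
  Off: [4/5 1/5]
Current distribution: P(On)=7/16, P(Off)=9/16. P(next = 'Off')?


P(next=Off) = Σᵢ P(now=i)×P(i→Off)
= 7/16×1/2 + 9/16×1/5
= 7/32 + 9/80 = 53/160

P = 53/160 ≈ 0.3312


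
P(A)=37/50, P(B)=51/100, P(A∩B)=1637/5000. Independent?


P(A)×P(B) = 1887/5000
P(A∩B) = 1637/5000
Not equal → NOT independent

No, not independent


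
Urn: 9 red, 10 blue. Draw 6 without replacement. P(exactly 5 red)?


Hypergeometric: C(9,5)×C(10,1)/C(19,6)
= 126×10/27132 = 15/323

P(X=5) = 15/323 ≈ 4.64%


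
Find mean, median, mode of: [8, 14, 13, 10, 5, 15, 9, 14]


Sorted: [5, 8, 9, 10, 13, 14, 14, 15]
Mean = 88/8 = 11
Median = 23/2
Freq: {8: 1, 14: 2, 13: 1, 10: 1, 5: 1, 15: 1, 9: 1}
Mode: [14]

Mean=11, Median=23/2, Mode=14


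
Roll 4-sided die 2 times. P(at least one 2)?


P(no 2)^2 = (3/4)^2 = 9/16
P(≥1) = 1 - 9/16 = 7/16

P = 7/16 ≈ 43.75%


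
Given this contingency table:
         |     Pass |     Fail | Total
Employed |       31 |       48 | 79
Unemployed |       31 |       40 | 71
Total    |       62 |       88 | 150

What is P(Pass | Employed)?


P(Pass | Employed) = 31/(31+48) = 31/79

P(Pass|Employed) = 31/79 ≈ 39.24%


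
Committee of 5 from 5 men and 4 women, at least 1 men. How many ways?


Count by #men:
  1M,4W: C(5,1)×C(4,4)=5
  2M,3W: C(5,2)×C(4,3)=40
  3M,2W: C(5,3)×C(4,2)=60
  4M,1W: C(5,4)×C(4,1)=20
  5M,0W: C(5,5)×C(4,0)=1
Total = 126

126


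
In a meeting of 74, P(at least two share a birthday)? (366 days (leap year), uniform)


P(all different) = Π(366-i)/366 for i=0..73
= 0.000360
P(match) = 1 - 0.000360 = 0.999640

P ≈ 0.9996 ≈ 99.96%


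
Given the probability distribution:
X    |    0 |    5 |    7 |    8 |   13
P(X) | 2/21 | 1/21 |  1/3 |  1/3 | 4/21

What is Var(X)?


E[X] = 54/7
E[X²] = 1492/21
Var(X) = E[X²] - (E[X])² = 1492/21 - 2916/49 = 1696/147

Var(X) = 1696/147 ≈ 11.5374


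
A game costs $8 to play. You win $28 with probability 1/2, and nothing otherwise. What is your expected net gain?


E[gain] = (28-8)×1/2 + (-8)×1/2
= 10 - 4 = 6

Expected net gain = $6 ≈ $6.00


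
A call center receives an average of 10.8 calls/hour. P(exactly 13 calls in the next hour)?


Poisson(λ=10.8): P(X=13) = e^(-λ)×λ^k/k!
= e^(-10.8) × 10.8^13 / 13!
≈ 2.039950341e-05 × 2.71962372616e+13 / 6227020800 ≈ 0.089094

P(X=13) ≈ 0.089094 ≈ 8.91%


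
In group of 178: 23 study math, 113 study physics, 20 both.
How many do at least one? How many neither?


|A∪B| = 23+113-20 = 116
Neither = 178-116 = 62

At least one: 116; Neither: 62


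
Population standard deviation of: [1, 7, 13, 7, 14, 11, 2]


Mean = 55/7
  (1-55/7)²=2304/49
  (7-55/7)²=36/49
  (13-55/7)²=1296/49
  (7-55/7)²=36/49
  (14-55/7)²=1849/49
  (11-55/7)²=484/49
  (2-55/7)²=1681/49
Σ(x-μ)² = 1098/7
σ² = (1098/7)/7 = 1098/49

σ = √(1098/49) ≈ 4.7337


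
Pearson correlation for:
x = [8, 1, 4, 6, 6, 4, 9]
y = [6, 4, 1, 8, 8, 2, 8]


n=7, Σx=38, Σy=37, Σxy=232, Σx²=250, Σy²=249
r = (7×232 - 38×37)/√((7×250 - 38²)(7×249 - 37²))
= 218/√(306×374) = 218/√114444 ≈ 218/338.2957 ≈ 0.6444

r ≈ 0.6444


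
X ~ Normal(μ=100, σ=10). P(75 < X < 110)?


z₁=(75-100)/10=-2.5, z₂=(110-100)/10=1.0
P = Φ(1.0) - Φ(-2.5) = 0.841345 - 0.006210 = 0.835135 ≈ 0.8351

P(75 < X < 110) ≈ 0.8351


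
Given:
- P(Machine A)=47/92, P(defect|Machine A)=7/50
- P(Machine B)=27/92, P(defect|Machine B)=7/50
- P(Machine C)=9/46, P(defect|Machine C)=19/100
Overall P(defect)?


P(B) = Σ P(B|Aᵢ)×P(Aᵢ)
  7/50×47/92 = 329/4600
  7/50×27/92 = 189/4600
  19/100×9/46 = 171/4600
Sum = 689/4600

P(defect) = 689/4600 ≈ 14.98%


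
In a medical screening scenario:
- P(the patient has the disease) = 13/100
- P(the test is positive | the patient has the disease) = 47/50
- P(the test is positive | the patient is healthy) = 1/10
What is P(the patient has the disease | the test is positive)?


Using Bayes' theorem:
P(A|B) = P(B|A)·P(A) / P(B)

P(the test is positive) = 47/50 × 13/100 + 1/10 × 87/100
= 611/5000 + 87/1000 = 523/2500

P(the patient has the disease|the test is positive) = (611/5000) / (523/2500) = 611/1046

P(the patient has the disease|the test is positive) = 611/1046 ≈ 58.41%


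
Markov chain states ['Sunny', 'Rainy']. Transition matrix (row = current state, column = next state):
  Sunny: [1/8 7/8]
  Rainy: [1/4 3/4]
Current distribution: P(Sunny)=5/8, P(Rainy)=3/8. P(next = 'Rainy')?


P(next=Rainy) = Σᵢ P(now=i)×P(i→Rainy)
= 5/8×7/8 + 3/8×3/4
= 35/64 + 9/32 = 53/64

P = 53/64 ≈ 0.8281


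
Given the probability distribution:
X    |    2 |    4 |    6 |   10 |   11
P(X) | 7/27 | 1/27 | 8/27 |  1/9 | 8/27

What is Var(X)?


E[X] = 184/27
E[X²] = 1600/27
Var(X) = E[X²] - (E[X])² = 1600/27 - 33856/729 = 9344/729

Var(X) = 9344/729 ≈ 12.8176


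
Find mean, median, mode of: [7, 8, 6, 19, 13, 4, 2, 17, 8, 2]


Sorted: [2, 2, 4, 6, 7, 8, 8, 13, 17, 19]
Mean = 86/10 = 43/5
Median = 15/2
Freq: {7: 1, 8: 2, 6: 1, 19: 1, 13: 1, 4: 1, 2: 2, 17: 1}
Mode: [2, 8]

Mean=43/5, Median=15/2, Mode=[2, 8]


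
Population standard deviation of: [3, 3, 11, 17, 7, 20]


Mean = 61/6
  (3-61/6)²=1849/36
  (3-61/6)²=1849/36
  (11-61/6)²=25/36
  (17-61/6)²=1681/36
  (7-61/6)²=361/36
  (20-61/6)²=3481/36
Σ(x-μ)² = 1541/6
σ² = (1541/6)/6 = 1541/36

σ = √(1541/36) ≈ 6.5426


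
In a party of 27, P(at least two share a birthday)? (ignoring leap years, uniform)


P(all different) = Π(365-i)/365 for i=0..26
= 0.373141
P(match) = 1 - 0.373141 = 0.626859

P ≈ 0.6269 ≈ 62.69%


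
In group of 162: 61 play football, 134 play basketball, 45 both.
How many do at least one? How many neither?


|A∪B| = 61+134-45 = 150
Neither = 162-150 = 12

At least one: 150; Neither: 12


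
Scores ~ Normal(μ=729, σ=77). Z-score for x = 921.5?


z = (x - μ)/σ = (921.5 - 729)/77 = 2.5

z = 2.5


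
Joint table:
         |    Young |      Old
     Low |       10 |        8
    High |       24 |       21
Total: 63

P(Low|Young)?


P(Low|Young) = 10/(10+24) = 10/34 = 5/17

P = 5/17 ≈ 29.41%


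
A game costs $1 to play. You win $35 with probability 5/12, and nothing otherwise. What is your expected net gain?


E[gain] = (35-1)×5/12 + (-1)×7/12
= 85/6 - 7/12 = 163/12

Expected net gain = $163/12 ≈ $13.58


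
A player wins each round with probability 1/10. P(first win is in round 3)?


Geometric: P(X=3) = (1-p)^(k-1)×p = (9/10)^2×1/10 = 81/1000

P(X=3) = 81/1000 ≈ 8.10%


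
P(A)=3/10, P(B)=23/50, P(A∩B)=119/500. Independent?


P(A)×P(B) = 69/500
P(A∩B) = 119/500
Not equal → NOT independent

No, not independent


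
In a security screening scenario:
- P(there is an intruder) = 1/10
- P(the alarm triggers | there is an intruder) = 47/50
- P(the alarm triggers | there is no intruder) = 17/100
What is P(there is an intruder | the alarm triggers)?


Using Bayes' theorem:
P(A|B) = P(B|A)·P(A) / P(B)

P(the alarm triggers) = 47/50 × 1/10 + 17/100 × 9/10
= 47/500 + 153/1000 = 247/1000

P(there is an intruder|the alarm triggers) = (47/500) / (247/1000) = 94/247

P(there is an intruder|the alarm triggers) = 94/247 ≈ 38.06%


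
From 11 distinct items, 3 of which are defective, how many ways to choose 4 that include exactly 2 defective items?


Choose 2 of the 3 defective items and 2 of the other 8 items:
C(3,2)×C(8,2) = 3×28 = 84

84


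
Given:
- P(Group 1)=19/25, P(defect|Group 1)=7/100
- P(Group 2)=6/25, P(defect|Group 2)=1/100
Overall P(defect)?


P(B) = Σ P(B|Aᵢ)×P(Aᵢ)
  7/100×19/25 = 133/2500
  1/100×6/25 = 3/1250
Sum = 139/2500

P(defect) = 139/2500 ≈ 5.56%


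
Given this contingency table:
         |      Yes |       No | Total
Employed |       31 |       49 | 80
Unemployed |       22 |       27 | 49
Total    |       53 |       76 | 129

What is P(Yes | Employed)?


P(Yes | Employed) = 31/(31+49) = 31/80

P(Yes|Employed) = 31/80 ≈ 38.75%


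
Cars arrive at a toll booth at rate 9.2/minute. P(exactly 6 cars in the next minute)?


Poisson(λ=9.2): P(X=6) = e^(-λ)×λ^k/k!
= e^(-9.2) × 9.2^6 / 6!
≈ 0.0001010394018 × 606355.001344 / 720 ≈ 0.085091

P(X=6) ≈ 0.085091 ≈ 8.51%


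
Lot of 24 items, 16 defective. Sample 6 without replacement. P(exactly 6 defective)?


Hypergeometric: C(16,6)×C(8,0)/C(24,6)
= 8008×1/134596 = 26/437

P(X=6) = 26/437 ≈ 5.95%


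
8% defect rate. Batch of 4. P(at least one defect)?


P(all good) = (23/25)^4 = 279841/390625
P(≥1 defect) = 110784/390625

P = 110784/390625 ≈ 28.36%


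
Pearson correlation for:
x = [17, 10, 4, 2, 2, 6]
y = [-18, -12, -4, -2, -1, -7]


n=6, Σx=41, Σy=-44, Σxy=-490, Σx²=449, Σy²=538
r = (6×(-490) - 41×(-44))/√((6×449 - 41²)(6×538 - (-44)²))
= -1136/√(1013×1292) = -1136/√1308796 ≈ -1136/1144.0262 ≈ -0.9930

r ≈ -0.9930


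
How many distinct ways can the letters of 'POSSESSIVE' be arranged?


Letters: 10, freq: {'P': 1, 'O': 1, 'S': 4, 'E': 2, 'I': 1, 'V': 1}
10!/(1!×1!×4!×2!×1!×1!) = 3628800/48 = 75600

75600


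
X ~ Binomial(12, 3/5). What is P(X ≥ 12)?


P(X ≥ 12) = Σ P(X=i) for i=12..12
P(X=12) = 531441/244140625
Sum = 531441/244140625

P(X ≥ 12) = 531441/244140625 ≈ 0.22%


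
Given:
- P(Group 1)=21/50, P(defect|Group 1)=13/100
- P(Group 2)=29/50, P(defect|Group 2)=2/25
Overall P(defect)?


P(B) = Σ P(B|Aᵢ)×P(Aᵢ)
  13/100×21/50 = 273/5000
  2/25×29/50 = 29/625
Sum = 101/1000

P(defect) = 101/1000 ≈ 10.10%


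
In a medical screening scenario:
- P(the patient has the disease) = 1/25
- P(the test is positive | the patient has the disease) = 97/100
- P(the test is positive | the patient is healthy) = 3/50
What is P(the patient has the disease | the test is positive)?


Using Bayes' theorem:
P(A|B) = P(B|A)·P(A) / P(B)

P(the test is positive) = 97/100 × 1/25 + 3/50 × 24/25
= 97/2500 + 36/625 = 241/2500

P(the patient has the disease|the test is positive) = (97/2500) / (241/2500) = 97/241

P(the patient has the disease|the test is positive) = 97/241 ≈ 40.25%


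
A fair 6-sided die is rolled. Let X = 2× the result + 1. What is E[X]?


E[die] = (1+6)/2 = 7/2
E[X] = 2×7/2 + 1 = 8

E[X] = 8


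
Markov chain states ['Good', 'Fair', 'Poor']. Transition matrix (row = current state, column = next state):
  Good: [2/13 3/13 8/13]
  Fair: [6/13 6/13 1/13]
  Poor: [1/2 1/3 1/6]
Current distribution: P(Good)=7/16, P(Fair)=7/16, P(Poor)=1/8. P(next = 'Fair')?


P(next=Fair) = Σᵢ P(now=i)×P(i→Fair)
= 7/16×3/13 + 7/16×6/13 + 1/8×1/3
= 21/208 + 21/104 + 1/24 = 215/624

P = 215/624 ≈ 0.3446


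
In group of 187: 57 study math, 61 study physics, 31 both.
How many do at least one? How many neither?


|A∪B| = 57+61-31 = 87
Neither = 187-87 = 100

At least one: 87; Neither: 100


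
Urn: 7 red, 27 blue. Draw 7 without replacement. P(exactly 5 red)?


Hypergeometric: C(7,5)×C(27,2)/C(34,7)
= 21×351/5379616 = 7371/5379616

P(X=5) = 7371/5379616 ≈ 0.14%


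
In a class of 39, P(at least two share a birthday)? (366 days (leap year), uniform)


P(all different) = Π(366-i)/366 for i=0..38
= 0.122510
P(match) = 1 - 0.122510 = 0.877490

P ≈ 0.8775 ≈ 87.75%


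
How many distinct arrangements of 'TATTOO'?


Letters: 6, freq: {'T': 3, 'A': 1, 'O': 2}
6!/(3!×1!×2!) = 720/12 = 60

60


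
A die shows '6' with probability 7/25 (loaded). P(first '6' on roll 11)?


Geometric: P(X=11) = (1-p)^(k-1)×p = (18/25)^10×7/25 = 24993270586368/2384185791015625

P(X=11) = 24993270586368/2384185791015625 ≈ 1.05%


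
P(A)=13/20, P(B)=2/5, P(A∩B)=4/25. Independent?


P(A)×P(B) = 13/50
P(A∩B) = 4/25
Not equal → NOT independent

No, not independent


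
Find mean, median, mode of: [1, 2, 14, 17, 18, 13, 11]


Sorted: [1, 2, 11, 13, 14, 17, 18]
Mean = 76/7
Median = 13
Freq: {1: 1, 2: 1, 14: 1, 17: 1, 18: 1, 13: 1, 11: 1}
Mode: No mode

Mean=76/7, Median=13, Mode=No mode


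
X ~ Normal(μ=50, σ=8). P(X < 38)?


z = (38-50)/8 = -1.5
P(Z < -1.5) = 0.0668

P(X < 38) ≈ 0.0668


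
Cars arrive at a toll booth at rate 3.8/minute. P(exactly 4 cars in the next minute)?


Poisson(λ=3.8): P(X=4) = e^(-λ)×λ^k/k!
= e^(-3.8) × 3.8^4 / 4!
≈ 0.02237077186 × 208.5136 / 24 ≈ 0.194359

P(X=4) ≈ 0.194359 ≈ 19.44%


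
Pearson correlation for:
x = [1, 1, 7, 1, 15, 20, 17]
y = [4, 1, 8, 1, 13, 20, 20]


n=7, Σx=62, Σy=67, Σxy=997, Σx²=966, Σy²=1051
r = (7×997 - 62×67)/√((7×966 - 62²)(7×1051 - 67²))
= 2825/√(2918×2868) = 2825/√8368824 ≈ 2825/2892.8920 ≈ 0.9765

r ≈ 0.9765


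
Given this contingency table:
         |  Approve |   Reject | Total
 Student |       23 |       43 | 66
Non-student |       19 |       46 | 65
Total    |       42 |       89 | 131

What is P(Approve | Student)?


P(Approve | Student) = 23/(23+43) = 23/66

P(Approve|Student) = 23/66 ≈ 34.85%
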